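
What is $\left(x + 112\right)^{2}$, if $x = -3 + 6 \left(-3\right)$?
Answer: $8281$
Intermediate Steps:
$x = -21$ ($x = -3 - 18 = -21$)
$\left(x + 112\right)^{2} = \left(-21 + 112\right)^{2} = 91^{2} = 8281$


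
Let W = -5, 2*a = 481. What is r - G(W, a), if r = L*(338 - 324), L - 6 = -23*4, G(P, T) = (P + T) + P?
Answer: -2869/2 ≈ -1434.5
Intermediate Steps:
a = 481/2 (a = (½)*481 = 481/2 ≈ 240.50)
G(P, T) = T + 2*P
L = -86 (L = 6 - 23*4 = 6 - 92 = -86)
r = -1204 (r = -86*(338 - 324) = -86*14 = -1204)
r - G(W, a) = -1204 - (481/2 + 2*(-5)) = -1204 - (481/2 - 10) = -1204 - 1*461/2 = -1204 - 461/2 = -2869/2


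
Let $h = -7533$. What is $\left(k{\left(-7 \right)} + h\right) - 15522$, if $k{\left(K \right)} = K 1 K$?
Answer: $-23006$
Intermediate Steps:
$k{\left(K \right)} = K^{2}$ ($k{\left(K \right)} = K K = K^{2}$)
$\left(k{\left(-7 \right)} + h\right) - 15522 = \left(\left(-7\right)^{2} - 7533\right) - 15522 = \left(49 - 7533\right) - 15522 = -7484 - 15522 = -23006$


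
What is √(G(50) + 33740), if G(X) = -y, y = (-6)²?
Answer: 2*√8426 ≈ 183.59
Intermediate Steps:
y = 36
G(X) = -36 (G(X) = -1*36 = -36)
√(G(50) + 33740) = √(-36 + 33740) = √33704 = 2*√8426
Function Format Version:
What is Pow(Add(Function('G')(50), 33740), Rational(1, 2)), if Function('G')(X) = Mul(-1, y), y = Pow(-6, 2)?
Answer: Mul(2, Pow(8426, Rational(1, 2))) ≈ 183.59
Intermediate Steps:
y = 36
Function('G')(X) = -36 (Function('G')(X) = Mul(-1, 36) = -36)
Pow(Add(Function('G')(50), 33740), Rational(1, 2)) = Pow(Add(-36, 33740), Rational(1, 2)) = Pow(33704, Rational(1, 2)) = Mul(2, Pow(8426, Rational(1, 2)))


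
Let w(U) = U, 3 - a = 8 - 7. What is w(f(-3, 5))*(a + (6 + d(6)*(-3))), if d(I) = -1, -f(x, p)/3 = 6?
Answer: -198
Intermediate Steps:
f(x, p) = -18 (f(x, p) = -3*6 = -18)
a = 2 (a = 3 - (8 - 7) = 3 - 1*1 = 3 - 1 = 2)
w(f(-3, 5))*(a + (6 + d(6)*(-3))) = -18*(2 + (6 - 1*(-3))) = -18*(2 + (6 + 3)) = -18*(2 + 9) = -18*11 = -198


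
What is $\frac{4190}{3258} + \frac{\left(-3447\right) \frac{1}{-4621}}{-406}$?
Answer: $\frac{3924868807}{3056209254} \approx 1.2842$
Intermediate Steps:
$\frac{4190}{3258} + \frac{\left(-3447\right) \frac{1}{-4621}}{-406} = 4190 \cdot \frac{1}{3258} + \left(-3447\right) \left(- \frac{1}{4621}\right) \left(- \frac{1}{406}\right) = \frac{2095}{1629} + \frac{3447}{4621} \left(- \frac{1}{406}\right) = \frac{2095}{1629} - \frac{3447}{1876126} = \frac{3924868807}{3056209254}$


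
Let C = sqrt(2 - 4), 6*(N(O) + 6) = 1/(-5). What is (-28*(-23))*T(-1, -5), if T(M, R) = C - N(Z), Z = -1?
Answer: 58282/15 + 644*I*sqrt(2) ≈ 3885.5 + 910.75*I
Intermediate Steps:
N(O) = -181/30 (N(O) = -6 + (1/(-5))/6 = -6 + (1*(-1/5))/6 = -6 + (1/6)*(-1/5) = -6 - 1/30 = -181/30)
C = I*sqrt(2) (C = sqrt(-2) = I*sqrt(2) ≈ 1.4142*I)
T(M, R) = 181/30 + I*sqrt(2) (T(M, R) = I*sqrt(2) - 1*(-181/30) = I*sqrt(2) + 181/30 = 181/30 + I*sqrt(2))
(-28*(-23))*T(-1, -5) = (-28*(-23))*(181/30 + I*sqrt(2)) = 644*(181/30 + I*sqrt(2)) = 58282/15 + 644*I*sqrt(2)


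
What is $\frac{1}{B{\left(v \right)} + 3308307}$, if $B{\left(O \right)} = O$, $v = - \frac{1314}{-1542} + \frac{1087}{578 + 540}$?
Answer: $\frac{287326}{950563141283} \approx 3.0227 \cdot 10^{-7}$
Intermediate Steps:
$v = \frac{524201}{287326}$ ($v = \left(-1314\right) \left(- \frac{1}{1542}\right) + \frac{1087}{1118} = \frac{219}{257} + 1087 \cdot \frac{1}{1118} = \frac{219}{257} + \frac{1087}{1118} = \frac{524201}{287326} \approx 1.8244$)
$\frac{1}{B{\left(v \right)} + 3308307} = \frac{1}{\frac{524201}{287326} + 3308307} = \frac{1}{\frac{950563141283}{287326}} = \frac{287326}{950563141283}$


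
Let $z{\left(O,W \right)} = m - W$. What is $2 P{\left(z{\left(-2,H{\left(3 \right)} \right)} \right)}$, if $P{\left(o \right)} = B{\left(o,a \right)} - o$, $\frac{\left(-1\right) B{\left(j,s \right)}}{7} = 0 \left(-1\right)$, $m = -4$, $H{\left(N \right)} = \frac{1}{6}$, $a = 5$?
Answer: $\frac{25}{3} \approx 8.3333$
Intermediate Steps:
$H{\left(N \right)} = \frac{1}{6}$
$B{\left(j,s \right)} = 0$ ($B{\left(j,s \right)} = - 7 \cdot 0 \left(-1\right) = \left(-7\right) 0 = 0$)
$z{\left(O,W \right)} = -4 - W$
$P{\left(o \right)} = - o$ ($P{\left(o \right)} = 0 - o = - o$)
$2 P{\left(z{\left(-2,H{\left(3 \right)} \right)} \right)} = 2 \left(- (-4 - \frac{1}{6})\right) = 2 \left(\left(-1\right) \left(- \frac{25}{6}\right)\right) = 2 \cdot \frac{25}{6} = \frac{25}{3}$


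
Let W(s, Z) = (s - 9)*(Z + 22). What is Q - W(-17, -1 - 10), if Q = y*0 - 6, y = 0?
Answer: 280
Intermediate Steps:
W(s, Z) = (-9 + s)*(22 + Z)
Q = -6 (Q = 0*0 - 6 = 0 - 6 = -6)
Q - W(-17, -1 - 10) = -6 - (-198 - 9*(-1 - 10) + 22*(-17) + (-1 - 10)*(-17)) = -6 - (-198 - 9*(-11) - 374 - 11*(-17)) = -6 - (-198 + 99 - 374 + 187) = -6 - 1*(-286) = -6 + 286 = 280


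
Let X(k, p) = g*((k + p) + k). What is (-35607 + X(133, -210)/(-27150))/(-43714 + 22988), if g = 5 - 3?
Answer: 483365081/281355450 ≈ 1.7180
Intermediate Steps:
g = 2
X(k, p) = 2*p + 4*k (X(k, p) = 2*((k + p) + k) = 2*(p + 2*k) = 2*p + 4*k)
(-35607 + X(133, -210)/(-27150))/(-43714 + 22988) = (-35607 + (2*(-210) + 4*133)/(-27150))/(-43714 + 22988) = (-35607 + (-420 + 532)*(-1/27150))/(-20726) = (-35607 + 112*(-1/27150))*(-1/20726) = (-35607 - 56/13575)*(-1/20726) = -483365081/13575*(-1/20726) = 483365081/281355450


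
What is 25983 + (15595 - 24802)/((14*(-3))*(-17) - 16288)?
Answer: 404668449/15574 ≈ 25984.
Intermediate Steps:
25983 + (15595 - 24802)/((14*(-3))*(-17) - 16288) = 25983 - 9207/(-42*(-17) - 16288) = 25983 - 9207/(714 - 16288) = 25983 - 9207/(-15574) = 25983 - 9207*(-1/15574) = 25983 + 9207/15574 = 404668449/15574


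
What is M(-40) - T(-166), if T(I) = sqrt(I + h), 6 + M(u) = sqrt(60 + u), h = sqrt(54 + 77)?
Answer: -6 + 2*sqrt(5) - I*sqrt(166 - sqrt(131)) ≈ -1.5279 - 12.432*I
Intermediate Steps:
h = sqrt(131) ≈ 11.446
M(u) = -6 + sqrt(60 + u)
T(I) = sqrt(I + sqrt(131))
M(-40) - T(-166) = (-6 + sqrt(60 - 40)) - sqrt(-166 + sqrt(131)) = (-6 + sqrt(20)) - sqrt(-166 + sqrt(131)) = (-6 + 2*sqrt(5)) - sqrt(-166 + sqrt(131)) = -6 - sqrt(-166 + sqrt(131)) + 2*sqrt(5)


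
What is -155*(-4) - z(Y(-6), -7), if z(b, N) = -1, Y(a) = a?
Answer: 621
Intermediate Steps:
-155*(-4) - z(Y(-6), -7) = -155*(-4) - 1*(-1) = 620 + 1 = 621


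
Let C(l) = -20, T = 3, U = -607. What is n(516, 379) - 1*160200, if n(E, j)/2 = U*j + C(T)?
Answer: -620346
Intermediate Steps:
n(E, j) = -40 - 1214*j (n(E, j) = 2*(-607*j - 20) = 2*(-20 - 607*j) = -40 - 1214*j)
n(516, 379) - 1*160200 = (-40 - 1214*379) - 1*160200 = (-40 - 460106) - 160200 = -460146 - 160200 = -620346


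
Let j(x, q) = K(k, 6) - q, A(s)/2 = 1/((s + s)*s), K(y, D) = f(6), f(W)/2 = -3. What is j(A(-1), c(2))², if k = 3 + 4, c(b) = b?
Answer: 64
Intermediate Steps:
k = 7
f(W) = -6 (f(W) = 2*(-3) = -6)
K(y, D) = -6
A(s) = s⁻² (A(s) = 2*(1/((s + s)*s)) = 2*(1/(((2*s))*s)) = 2*((1/(2*s))/s) = 2*(1/(2*s²)) = s⁻²)
j(x, q) = -6 - q
j(A(-1), c(2))² = (-6 - 1*2)² = (-6 - 2)² = (-8)² = 64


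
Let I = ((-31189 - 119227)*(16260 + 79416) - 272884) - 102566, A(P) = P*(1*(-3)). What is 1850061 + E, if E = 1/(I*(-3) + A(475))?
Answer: 79875881518492954/43174728573 ≈ 1.8501e+6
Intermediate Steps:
A(P) = -3*P (A(P) = P*(-3) = -3*P)
I = -14391576666 (I = (-150416*95676 - 272884) - 102566 = (-14391201216 - 272884) - 102566 = -14391474100 - 102566 = -14391576666)
E = 1/43174728573 (E = 1/(-14391576666*(-3) - 3*475) = 1/(43174729998 - 1425) = 1/43174728573 ≈ 2.3162e-11)
1850061 + E = 1850061 + 1/43174728573 = 79875881518492954/43174728573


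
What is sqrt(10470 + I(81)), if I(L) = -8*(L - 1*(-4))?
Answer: sqrt(9790) ≈ 98.944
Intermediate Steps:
I(L) = -32 - 8*L (I(L) = -8*(L + 4) = -8*(4 + L) = -32 - 8*L)
sqrt(10470 + I(81)) = sqrt(10470 + (-32 - 8*81)) = sqrt(10470 + (-32 - 648)) = sqrt(10470 - 680) = sqrt(9790)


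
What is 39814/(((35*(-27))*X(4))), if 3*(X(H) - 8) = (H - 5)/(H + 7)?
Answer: -437954/82845 ≈ -5.2864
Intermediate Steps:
X(H) = 8 + (-5 + H)/(3*(7 + H)) (X(H) = 8 + ((H - 5)/(H + 7))/3 = 8 + ((-5 + H)/(7 + H))/3 = 8 + (-5 + H)/(3*(7 + H)))
39814/(((35*(-27))*X(4))) = 39814/(((35*(-27))*((163 + 25*4)/(3*(7 + 4))))) = 39814/((-315*(163 + 100)/11)) = 39814/((-315*263/11)) = 39814/((-945*263/33)) = 39814/(-82845/11) = 39814*(-11/82845) = -437954/82845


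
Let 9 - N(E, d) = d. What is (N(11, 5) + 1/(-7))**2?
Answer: 729/49 ≈ 14.878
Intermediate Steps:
N(E, d) = 9 - d
(N(11, 5) + 1/(-7))**2 = ((9 - 1*5) + 1/(-7))**2 = ((9 - 5) - 1/7)**2 = (4 - 1/7)**2 = (27/7)**2 = 729/49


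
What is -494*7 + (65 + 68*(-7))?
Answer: -3869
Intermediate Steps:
-494*7 + (65 + 68*(-7)) = -3458 + (65 - 476) = -3458 - 411 = -3869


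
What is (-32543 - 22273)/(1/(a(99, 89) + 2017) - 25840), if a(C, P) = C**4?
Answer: 1755237884096/827410736373 ≈ 2.1214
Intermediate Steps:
(-32543 - 22273)/(1/(a(99, 89) + 2017) - 25840) = (-32543 - 22273)/(1/(99**4 + 2017) - 25840) = -54816/(1/(96059601 + 2017) - 25840) = -54816/(1/96061618 - 25840) = -54816/(-2482232209119/96061618) = -54816*(-96061618/2482232209119) = 1755237884096/827410736373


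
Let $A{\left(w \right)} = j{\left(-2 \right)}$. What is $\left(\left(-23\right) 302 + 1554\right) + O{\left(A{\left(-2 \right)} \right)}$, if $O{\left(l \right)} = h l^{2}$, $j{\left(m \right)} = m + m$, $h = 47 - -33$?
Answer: $-4112$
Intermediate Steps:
$h = 80$ ($h = 47 + 33 = 80$)
$j{\left(m \right)} = 2 m$
$A{\left(w \right)} = -4$ ($A{\left(w \right)} = 2 \left(-2\right) = -4$)
$O{\left(l \right)} = 80 l^{2}$
$\left(\left(-23\right) 302 + 1554\right) + O{\left(A{\left(-2 \right)} \right)} = \left(\left(-23\right) 302 + 1554\right) + 80 \left(-4\right)^{2} = \left(-6946 + 1554\right) + 80 \cdot 16 = -5392 + 1280 = -4112$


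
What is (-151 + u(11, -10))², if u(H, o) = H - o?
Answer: 16900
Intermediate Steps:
(-151 + u(11, -10))² = (-151 + (11 - 1*(-10)))² = (-151 + (11 + 10))² = (-151 + 21)² = (-130)² = 16900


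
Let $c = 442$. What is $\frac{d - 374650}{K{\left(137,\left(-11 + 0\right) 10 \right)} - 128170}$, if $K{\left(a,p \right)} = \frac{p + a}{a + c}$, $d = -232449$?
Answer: $\frac{117170107}{24736801} \approx 4.7367$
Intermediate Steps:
$K{\left(a,p \right)} = \frac{a + p}{442 + a}$ ($K{\left(a,p \right)} = \frac{p + a}{a + 442} = \frac{a + p}{442 + a}$)
$\frac{d - 374650}{K{\left(137,\left(-11 + 0\right) 10 \right)} - 128170} = \frac{-232449 - 374650}{\frac{137 + \left(-11 + 0\right) 10}{442 + 137} - 128170} = - \frac{607099}{\frac{137 - 110}{579} - 128170} = - \frac{607099}{\frac{1}{579} \cdot 27 - 128170} = - \frac{607099}{\frac{9}{193} - 128170} = - \frac{607099}{- \frac{24736801}{193}} = \left(-607099\right) \left(- \frac{193}{24736801}\right) = \frac{117170107}{24736801}$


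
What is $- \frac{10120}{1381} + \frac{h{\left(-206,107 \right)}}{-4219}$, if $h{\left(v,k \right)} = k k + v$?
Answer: $- \frac{58222863}{5826439} \approx -9.9929$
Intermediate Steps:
$h{\left(v,k \right)} = v + k^{2}$ ($h{\left(v,k \right)} = k^{2} + v = v + k^{2}$)
$- \frac{10120}{1381} + \frac{h{\left(-206,107 \right)}}{-4219} = - \frac{10120}{1381} + \frac{-206 + 107^{2}}{-4219} = \left(-10120\right) \frac{1}{1381} + \left(-206 + 11449\right) \left(- \frac{1}{4219}\right) = - \frac{10120}{1381} + 11243 \left(- \frac{1}{4219}\right) = - \frac{10120}{1381} - \frac{11243}{4219} = - \frac{58222863}{5826439}$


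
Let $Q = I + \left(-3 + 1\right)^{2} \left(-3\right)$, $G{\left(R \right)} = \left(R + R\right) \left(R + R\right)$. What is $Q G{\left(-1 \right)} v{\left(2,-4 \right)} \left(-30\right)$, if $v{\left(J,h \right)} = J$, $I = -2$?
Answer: $3360$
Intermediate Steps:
$G{\left(R \right)} = 4 R^{2}$ ($G{\left(R \right)} = 2 R 2 R = 4 R^{2}$)
$Q = -14$ ($Q = -2 + \left(-3 + 1\right)^{2} \left(-3\right) = -2 + \left(-2\right)^{2} \left(-3\right) = -2 + 4 \left(-3\right) = -2 - 12 = -14$)
$Q G{\left(-1 \right)} v{\left(2,-4 \right)} \left(-30\right) = - 14 \cdot 4 \left(-1\right)^{2} \cdot 2 \left(-30\right) = - 14 \cdot 4 \cdot 1 \cdot 2 \left(-30\right) = \left(-14\right) 4 \cdot 2 \left(-30\right) = \left(-56\right) 2 \left(-30\right) = \left(-112\right) \left(-30\right) = 3360$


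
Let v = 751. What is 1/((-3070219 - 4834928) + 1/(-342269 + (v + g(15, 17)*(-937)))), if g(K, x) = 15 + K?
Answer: -369628/2921963675317 ≈ -1.2650e-7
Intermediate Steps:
1/((-3070219 - 4834928) + 1/(-342269 + (v + g(15, 17)*(-937)))) = 1/((-3070219 - 4834928) + 1/(-342269 + (751 + (15 + 15)*(-937)))) = 1/(-7905147 + 1/(-342269 + (751 + 30*(-937)))) = 1/(-7905147 + 1/(-342269 + (751 - 28110))) = 1/(-7905147 + 1/(-342269 - 27359)) = 1/(-7905147 + 1/(-369628)) = 1/(-7905147 - 1/369628) = 1/(-2921963675317/369628) = -369628/2921963675317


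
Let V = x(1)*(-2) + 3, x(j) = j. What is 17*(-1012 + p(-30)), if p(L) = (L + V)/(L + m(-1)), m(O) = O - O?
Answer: -515627/30 ≈ -17188.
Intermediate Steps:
m(O) = 0
V = 1 (V = 1*(-2) + 3 = -2 + 3 = 1)
p(L) = (1 + L)/L (p(L) = (L + 1)/(L + 0) = (1 + L)/L)
17*(-1012 + p(-30)) = 17*(-1012 + (1 - 30)/(-30)) = 17*(-1012 - 1/30*(-29)) = 17*(-1012 + 29/30) = 17*(-30331/30) = -515627/30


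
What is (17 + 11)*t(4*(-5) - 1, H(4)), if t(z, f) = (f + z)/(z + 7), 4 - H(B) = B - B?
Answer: 34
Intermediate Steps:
H(B) = 4 (H(B) = 4 - (B - B) = 4 - 1*0 = 4 + 0 = 4)
t(z, f) = (f + z)/(7 + z)
(17 + 11)*t(4*(-5) - 1, H(4)) = (17 + 11)*((4 + (4*(-5) - 1))/(7 + (4*(-5) - 1))) = 28*((4 + (-20 - 1))/(7 + (-20 - 1))) = 28*((4 - 21)/(7 - 21)) = 28*(-17/(-14)) = 28*(-1/14*(-17)) = 28*(17/14) = 34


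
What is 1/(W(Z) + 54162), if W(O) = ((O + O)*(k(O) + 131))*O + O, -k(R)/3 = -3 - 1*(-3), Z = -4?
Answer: 1/58350 ≈ 1.7138e-5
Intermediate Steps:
k(R) = 0 (k(R) = -3*(-3 - 1*(-3)) = -3*(-3 + 3) = -3*0 = 0)
W(O) = O + 262*O² (W(O) = ((O + O)*(0 + 131))*O + O = ((2*O)*131)*O + O = (262*O)*O + O = 262*O² + O = O + 262*O²)
1/(W(Z) + 54162) = 1/(-4*(1 + 262*(-4)) + 54162) = 1/(-4*(1 - 1048) + 54162) = 1/(-4*(-1047) + 54162) = 1/(4188 + 54162) = 1/58350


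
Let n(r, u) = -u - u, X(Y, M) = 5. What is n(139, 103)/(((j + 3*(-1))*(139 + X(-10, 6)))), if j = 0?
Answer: 103/216 ≈ 0.47685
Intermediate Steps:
n(r, u) = -2*u
n(139, 103)/(((j + 3*(-1))*(139 + X(-10, 6)))) = (-2*103)/(((0 + 3*(-1))*(139 + 5))) = -206*1/(144*(0 - 3)) = -206/((-3*144)) = -206/(-432) = -206*(-1/432) = 103/216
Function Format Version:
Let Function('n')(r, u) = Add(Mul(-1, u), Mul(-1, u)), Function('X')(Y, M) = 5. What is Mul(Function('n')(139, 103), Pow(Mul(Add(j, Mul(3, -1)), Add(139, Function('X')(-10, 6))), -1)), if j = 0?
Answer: Rational(103, 216) ≈ 0.47685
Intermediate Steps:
Function('n')(r, u) = Mul(-2, u)
Mul(Function('n')(139, 103), Pow(Mul(Add(j, Mul(3, -1)), Add(139, Function('X')(-10, 6))), -1)) = Mul(Mul(-2, 103), Pow(Mul(Add(0, Mul(3, -1)), Add(139, 5)), -1)) = Mul(-206, Pow(Mul(Add(0, -3), 144), -1)) = Mul(-206, Pow(Mul(-3, 144), -1)) = Mul(-206, Pow(-432, -1)) = Mul(-206, Rational(-1, 432)) = Rational(103, 216)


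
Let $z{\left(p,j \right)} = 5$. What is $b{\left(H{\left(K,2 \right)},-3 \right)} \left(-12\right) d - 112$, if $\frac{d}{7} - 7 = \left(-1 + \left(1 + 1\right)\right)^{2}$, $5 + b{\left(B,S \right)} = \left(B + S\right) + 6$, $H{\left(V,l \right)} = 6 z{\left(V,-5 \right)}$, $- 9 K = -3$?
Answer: $-18928$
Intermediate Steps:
$K = \frac{1}{3}$ ($K = \left(- \frac{1}{9}\right) \left(-3\right) = \frac{1}{3} \approx 0.33333$)
$H{\left(V,l \right)} = 30$ ($H{\left(V,l \right)} = 6 \cdot 5 = 30$)
$b{\left(B,S \right)} = 1 + B + S$ ($b{\left(B,S \right)} = -5 + \left(\left(B + S\right) + 6\right) = -5 + \left(6 + B + S\right) = 1 + B + S$)
$d = 56$ ($d = 49 + 7 \left(-1 + \left(1 + 1\right)\right)^{2} = 49 + 7 \left(-1 + 2\right)^{2} = 49 + 7 \cdot 1^{2} = 49 + 7 \cdot 1 = 49 + 7 = 56$)
$b{\left(H{\left(K,2 \right)},-3 \right)} \left(-12\right) d - 112 = \left(1 + 30 - 3\right) \left(-12\right) 56 - 112 = 28 \left(-12\right) 56 - 112 = \left(-336\right) 56 - 112 = -18816 - 112 = -18928$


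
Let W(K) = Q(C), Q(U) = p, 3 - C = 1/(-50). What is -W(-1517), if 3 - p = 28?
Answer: 25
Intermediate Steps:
p = -25 (p = 3 - 1*28 = 3 - 28 = -25)
C = 151/50 (C = 3 - 1/(-50) = 3 - 1*(-1/50) = 3 + 1/50 = 151/50 ≈ 3.0200)
Q(U) = -25
W(K) = -25
-W(-1517) = -1*(-25) = 25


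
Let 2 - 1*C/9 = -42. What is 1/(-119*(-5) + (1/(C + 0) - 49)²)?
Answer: 156816/469781929 ≈ 0.00033381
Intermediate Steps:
C = 396 (C = 18 - 9*(-42) = 18 + 378 = 396)
1/(-119*(-5) + (1/(C + 0) - 49)²) = 1/(-119*(-5) + (1/(396 + 0) - 49)²) = 1/(595 + (1/396 - 49)²) = 1/(595 + (-19403/396)²) = 1/(595 + 376476409/156816) = 1/(469781929/156816) = 156816/469781929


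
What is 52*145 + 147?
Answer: 7687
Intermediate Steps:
52*145 + 147 = 7540 + 147 = 7687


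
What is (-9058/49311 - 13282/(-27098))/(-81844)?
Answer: -204747509/54681182698716 ≈ -3.7444e-6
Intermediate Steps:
(-9058/49311 - 13282/(-27098))/(-81844) = (-9058*1/49311 - 13282*(-1/27098))*(-1/81844) = (-9058/49311 + 6641/13549)*(-1/81844) = (204747509/668114739)*(-1/81844) = -204747509/54681182698716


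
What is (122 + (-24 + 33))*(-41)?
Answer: -5371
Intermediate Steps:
(122 + (-24 + 33))*(-41) = (122 + 9)*(-41) = 131*(-41) = -5371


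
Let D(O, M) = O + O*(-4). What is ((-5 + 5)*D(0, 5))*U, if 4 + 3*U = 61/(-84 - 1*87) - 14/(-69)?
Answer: 0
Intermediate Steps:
D(O, M) = -3*O (D(O, M) = O - 4*O = -3*O)
U = -16337/11799 (U = -4/3 + (61/(-84 - 1*87) - 14/(-69))/3 = -4/3 + (61/(-84 - 87) - 14*(-1/69))/3 = -4/3 + (61/(-171) + 14/69)/3 = -4/3 + (61*(-1/171) + 14/69)/3 = -4/3 + (-61/171 + 14/69)/3 = -4/3 + (1/3)*(-605/3933) = -4/3 - 605/11799 = -16337/11799 ≈ -1.3846)
((-5 + 5)*D(0, 5))*U = ((-5 + 5)*(-3*0))*(-16337/11799) = (0*0)*(-16337/11799) = 0*(-16337/11799) = 0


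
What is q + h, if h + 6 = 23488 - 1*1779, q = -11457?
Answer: 10246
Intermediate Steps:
h = 21703 (h = -6 + (23488 - 1*1779) = -6 + (23488 - 1779) = -6 + 21709 = 21703)
q + h = -11457 + 21703 = 10246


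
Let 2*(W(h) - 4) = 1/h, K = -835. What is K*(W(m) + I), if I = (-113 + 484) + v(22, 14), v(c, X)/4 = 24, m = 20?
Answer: -3146447/8 ≈ -3.9331e+5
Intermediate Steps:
v(c, X) = 96 (v(c, X) = 4*24 = 96)
W(h) = 4 + 1/(2*h)
I = 467 (I = (-113 + 484) + 96 = 371 + 96 = 467)
K*(W(m) + I) = -835*((4 + (½)/20) + 467) = -835*((4 + (½)*(1/20)) + 467) = -835*((4 + 1/40) + 467) = -835*(161/40 + 467) = -835*18841/40 = -3146447/8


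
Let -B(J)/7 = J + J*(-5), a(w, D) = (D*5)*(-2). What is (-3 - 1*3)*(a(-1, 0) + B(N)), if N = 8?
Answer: -1344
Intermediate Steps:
a(w, D) = -10*D (a(w, D) = (5*D)*(-2) = -10*D)
B(J) = 28*J (B(J) = -7*(J + J*(-5)) = -7*(J - 5*J) = -(-28)*J = 28*J)
(-3 - 1*3)*(a(-1, 0) + B(N)) = (-3 - 1*3)*(-10*0 + 28*8) = (-3 - 3)*(0 + 224) = -6*224 = -1344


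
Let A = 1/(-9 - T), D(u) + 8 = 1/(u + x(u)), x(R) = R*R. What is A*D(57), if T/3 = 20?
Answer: 26447/228114 ≈ 0.11594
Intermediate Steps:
T = 60 (T = 3*20 = 60)
x(R) = R**2
D(u) = -8 + 1/(u + u**2)
A = -1/69 (A = 1/(-9 - 1*60) = 1/(-9 - 60) = 1/(-69) = -1/69 ≈ -0.014493)
A*D(57) = -(1 - 8*57 - 8*57**2)/(69*57*(1 + 57)) = -(1 - 456 - 8*3249)/(3933*58) = -(1 - 456 - 25992)/(3933*58) = -(-26447)/(3933*58) = -1/69*(-26447/3306) = 26447/228114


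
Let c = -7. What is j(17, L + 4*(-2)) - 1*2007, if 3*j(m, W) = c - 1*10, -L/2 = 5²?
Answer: -6038/3 ≈ -2012.7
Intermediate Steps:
L = -50 (L = -2*5² = -2*25 = -50)
j(m, W) = -17/3 (j(m, W) = (-7 - 1*10)/3 = (-7 - 10)/3 = (⅓)*(-17) = -17/3)
j(17, L + 4*(-2)) - 1*2007 = -17/3 - 1*2007 = -17/3 - 2007 = -6038/3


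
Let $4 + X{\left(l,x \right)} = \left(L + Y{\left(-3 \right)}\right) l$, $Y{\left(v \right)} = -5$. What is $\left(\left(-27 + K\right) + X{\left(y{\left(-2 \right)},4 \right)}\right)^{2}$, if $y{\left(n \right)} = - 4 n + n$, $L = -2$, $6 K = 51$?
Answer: $\frac{16641}{4} \approx 4160.3$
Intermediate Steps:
$K = \frac{17}{2}$ ($K = \frac{1}{6} \cdot 51 = \frac{17}{2} \approx 8.5$)
$y{\left(n \right)} = - 3 n$
$X{\left(l,x \right)} = -4 - 7 l$ ($X{\left(l,x \right)} = -4 + \left(-2 - 5\right) l = -4 - 7 l$)
$\left(\left(-27 + K\right) + X{\left(y{\left(-2 \right)},4 \right)}\right)^{2} = \left(\left(-27 + \frac{17}{2}\right) - \left(4 + 7 \left(\left(-3\right) \left(-2\right)\right)\right)\right)^{2} = \left(- \frac{37}{2} - 46\right)^{2} = \left(- \frac{129}{2}\right)^{2} = \frac{16641}{4}$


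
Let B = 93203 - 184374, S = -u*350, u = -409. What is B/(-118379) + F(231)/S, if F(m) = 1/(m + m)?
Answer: 6029621554679/7829030678700 ≈ 0.77016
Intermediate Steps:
S = 143150 (S = -1*(-409)*350 = 409*350 = 143150)
B = -91171
F(m) = 1/(2*m)
B/(-118379) + F(231)/S = -91171/(-118379) + ((1/2)/231)/143150 = -91171*(-1/118379) + ((1/2)*(1/231))*(1/143150) = 91171/118379 + (1/462)*(1/143150) = 91171/118379 + 1/66135300 = 6029621554679/7829030678700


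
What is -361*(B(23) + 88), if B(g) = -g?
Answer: -23465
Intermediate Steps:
-361*(B(23) + 88) = -361*(-1*23 + 88) = -361*(-23 + 88) = -361*65 = -23465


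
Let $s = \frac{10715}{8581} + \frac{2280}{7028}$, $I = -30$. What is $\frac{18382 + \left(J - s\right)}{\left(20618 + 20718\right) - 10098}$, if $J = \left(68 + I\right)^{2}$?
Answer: $\frac{298889256417}{470969609446} \approx 0.63463$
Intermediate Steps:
$s = \frac{23717425}{15076817}$ ($s = 10715 \cdot \frac{1}{8581} + 2280 \cdot \frac{1}{7028} = \frac{10715}{8581} + \frac{570}{1757} = \frac{23717425}{15076817} \approx 1.5731$)
$J = 1444$ ($J = \left(68 - 30\right)^{2} = 38^{2} = 1444$)
$\frac{18382 + \left(J - s\right)}{\left(20618 + 20718\right) - 10098} = \frac{18382 + \left(1444 - \frac{23717425}{15076817}\right)}{\left(20618 + 20718\right) - 10098} = \frac{18382 + \left(1444 - \frac{23717425}{15076817}\right)}{41336 - 10098} = \frac{18382 + \frac{21747206323}{15076817}}{31238} = \frac{298889256417}{15076817} \cdot \frac{1}{31238} = \frac{298889256417}{470969609446}$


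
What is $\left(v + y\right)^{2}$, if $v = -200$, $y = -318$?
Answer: $268324$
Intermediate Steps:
$\left(v + y\right)^{2} = \left(-200 - 318\right)^{2} = \left(-518\right)^{2} = 268324$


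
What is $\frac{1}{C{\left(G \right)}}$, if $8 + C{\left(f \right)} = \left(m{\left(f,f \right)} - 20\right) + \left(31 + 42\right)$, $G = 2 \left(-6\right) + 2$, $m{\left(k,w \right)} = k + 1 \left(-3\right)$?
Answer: $\frac{1}{32} \approx 0.03125$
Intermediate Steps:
$m{\left(k,w \right)} = -3 + k$ ($m{\left(k,w \right)} = k - 3 = -3 + k$)
$G = -10$ ($G = -12 + 2 = -10$)
$C{\left(f \right)} = 42 + f$ ($C{\left(f \right)} = -8 + \left(\left(\left(-3 + f\right) - 20\right) + \left(31 + 42\right)\right) = -8 + \left(\left(-23 + f\right) + 73\right) = -8 + \left(50 + f\right) = 42 + f$)
$\frac{1}{C{\left(G \right)}} = \frac{1}{42 - 10} = \frac{1}{32}$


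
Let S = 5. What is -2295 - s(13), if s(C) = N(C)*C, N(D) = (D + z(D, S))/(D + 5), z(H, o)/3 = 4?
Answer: -41635/18 ≈ -2313.1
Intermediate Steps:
z(H, o) = 12 (z(H, o) = 3*4 = 12)
N(D) = (12 + D)/(5 + D) (N(D) = (D + 12)/(D + 5) = (12 + D)/(5 + D))
s(C) = C*(12 + C)/(5 + C) (s(C) = ((12 + C)/(5 + C))*C = C*(12 + C)/(5 + C))
-2295 - s(13) = -2295 - 13*(12 + 13)/(5 + 13) = -2295 - 13*25/18 = -2295 - 1*325/18 = -2295 - 325/18 = -41635/18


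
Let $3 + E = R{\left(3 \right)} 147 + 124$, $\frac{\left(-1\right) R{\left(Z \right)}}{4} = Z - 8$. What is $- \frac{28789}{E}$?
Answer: $- \frac{28789}{3061} \approx -9.4051$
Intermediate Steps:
$R{\left(Z \right)} = 32 - 4 Z$ ($R{\left(Z \right)} = - 4 \left(Z - 8\right) = - 4 \left(-8 + Z\right) = 32 - 4 Z$)
$E = 3061$ ($E = -3 + \left(\left(32 - 12\right) 147 + 124\right) = -3 + \left(20 \cdot 147 + 124\right) = -3 + \left(2940 + 124\right) = -3 + 3064 = 3061$)
$- \frac{28789}{E} = - \frac{28789}{3061}$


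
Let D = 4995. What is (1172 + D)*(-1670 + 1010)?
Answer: -4070220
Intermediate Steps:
(1172 + D)*(-1670 + 1010) = (1172 + 4995)*(-1670 + 1010) = 6167*(-660) = -4070220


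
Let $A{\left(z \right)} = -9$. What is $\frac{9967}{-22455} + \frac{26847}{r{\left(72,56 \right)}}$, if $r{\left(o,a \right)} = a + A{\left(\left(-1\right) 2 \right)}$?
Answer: $\frac{602380936}{1055385} \approx 570.77$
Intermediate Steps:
$r{\left(o,a \right)} = -9 + a$ ($r{\left(o,a \right)} = a - 9 = -9 + a$)
$\frac{9967}{-22455} + \frac{26847}{r{\left(72,56 \right)}} = \frac{9967}{-22455} + \frac{26847}{-9 + 56} = 9967 \left(- \frac{1}{22455}\right) + \frac{26847}{47} = - \frac{9967}{22455} + 26847 \cdot \frac{1}{47} = - \frac{9967}{22455} + \frac{26847}{47} = \frac{602380936}{1055385}$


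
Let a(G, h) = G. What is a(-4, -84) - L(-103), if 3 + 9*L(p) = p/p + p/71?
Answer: -2311/639 ≈ -3.6166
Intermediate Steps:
L(p) = -2/9 + p/639 (L(p) = -1/3 + (p/p + p/71)/9 = -1/3 + (1 + p*(1/71))/9 = -1/3 + (1 + p/71)/9 = -1/3 + (1/9 + p/639) = -2/9 + p/639)
a(-4, -84) - L(-103) = -4 - (-2/9 + (1/639)*(-103)) = -4 - (-2/9 - 103/639) = -4 - 1*(-245/639) = -4 + 245/639 = -2311/639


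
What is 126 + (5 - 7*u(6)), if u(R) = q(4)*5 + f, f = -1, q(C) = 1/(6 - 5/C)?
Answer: 2482/19 ≈ 130.63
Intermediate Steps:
u(R) = 1/19 (u(R) = (4/(-5 + 6*4))*5 - 1 = (4/(-5 + 24))*5 - 1 = (4/19)*5 - 1 = 20/19 - 1 = 1/19)
126 + (5 - 7*u(6)) = 126 + (5 - 7*1/19) = 126 + (5 - 7/19) = 126 + 88/19 = 2482/19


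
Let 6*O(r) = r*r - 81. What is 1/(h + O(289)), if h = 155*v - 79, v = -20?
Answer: 3/32183 ≈ 9.3217e-5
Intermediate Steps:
h = -3179 (h = 155*(-20) - 79 = -3100 - 79 = -3179)
O(r) = -27/2 + r²/6 (O(r) = (r*r - 81)/6 = (r² - 81)/6 = (-81 + r²)/6 = -27/2 + r²/6)
1/(h + O(289)) = 1/(-3179 + (-27/2 + (⅙)*289²)) = 1/(-3179 + (-27/2 + (⅙)*83521)) = 1/(-3179 + (-27/2 + 83521/6)) = 1/(-3179 + 41720/3) = 1/(32183/3) = 3/32183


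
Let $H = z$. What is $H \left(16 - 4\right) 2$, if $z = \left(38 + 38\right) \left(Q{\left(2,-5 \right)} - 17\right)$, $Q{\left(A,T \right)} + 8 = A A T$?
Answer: $-82080$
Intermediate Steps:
$Q{\left(A,T \right)} = -8 + T A^{2}$ ($Q{\left(A,T \right)} = -8 + A A T = -8 + T A^{2}$)
$z = -3420$ ($z = \left(38 + 38\right) \left(\left(-8 - 5 \cdot 2^{2}\right) - 17\right) = 76 \left(\left(-8 - 20\right) - 17\right) = 76 \left(-28 - 17\right) = 76 \left(-45\right) = -3420$)
$H = -3420$
$H \left(16 - 4\right) 2 = - 3420 \left(16 - 4\right) 2 = - 3420 \cdot 12 \cdot 2 = \left(-3420\right) 24 = -82080$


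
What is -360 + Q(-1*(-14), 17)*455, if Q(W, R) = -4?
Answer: -2180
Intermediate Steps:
-360 + Q(-1*(-14), 17)*455 = -360 - 4*455 = -360 - 1820 = -2180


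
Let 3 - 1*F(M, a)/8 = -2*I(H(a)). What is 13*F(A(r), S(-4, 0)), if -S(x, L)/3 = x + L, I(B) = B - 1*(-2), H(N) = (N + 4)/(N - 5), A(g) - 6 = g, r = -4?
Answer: 8424/7 ≈ 1203.4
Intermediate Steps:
A(g) = 6 + g
H(N) = (4 + N)/(-5 + N)
I(B) = 2 + B (I(B) = B + 2 = 2 + B)
S(x, L) = -3*L - 3*x (S(x, L) = -3*(x + L) = -3*(L + x) = -3*L - 3*x)
F(M, a) = 56 + 16*(4 + a)/(-5 + a) (F(M, a) = 24 - (-16)*(2 + (4 + a)/(-5 + a)) = 24 - 8*(-4 - 2*(4 + a)/(-5 + a)) = 24 + (32 + 16*(4 + a)/(-5 + a)) = 56 + 16*(4 + a)/(-5 + a))
13*F(A(r), S(-4, 0)) = 13*(72*(-3 + (-3*0 - 3*(-4)))/(-5 + (-3*0 - 3*(-4)))) = 13*(72*(-3 + (0 + 12))/(-5 + (0 + 12))) = 13*(72*(-3 + 12)/(-5 + 12)) = 13*(72*9/7) = 13*(72*(⅐)*9) = 13*(648/7) = 8424/7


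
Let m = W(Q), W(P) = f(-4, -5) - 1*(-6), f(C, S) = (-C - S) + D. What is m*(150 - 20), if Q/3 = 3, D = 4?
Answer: 2470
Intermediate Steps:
f(C, S) = 4 - C - S (f(C, S) = (-C - S) + 4 = 4 - C - S)
Q = 9 (Q = 3*3 = 9)
W(P) = 19 (W(P) = (4 - 1*(-4) - 1*(-5)) - 1*(-6) = (4 + 4 + 5) + 6 = 13 + 6 = 19)
m = 19
m*(150 - 20) = 19*(150 - 20) = 19*130 = 2470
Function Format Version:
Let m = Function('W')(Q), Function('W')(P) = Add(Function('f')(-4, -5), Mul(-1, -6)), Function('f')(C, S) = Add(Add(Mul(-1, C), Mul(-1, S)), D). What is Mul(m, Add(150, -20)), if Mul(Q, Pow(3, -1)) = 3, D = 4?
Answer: 2470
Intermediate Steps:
Function('f')(C, S) = Add(4, Mul(-1, C), Mul(-1, S)) (Function('f')(C, S) = Add(Add(Mul(-1, C), Mul(-1, S)), 4) = Add(4, Mul(-1, C), Mul(-1, S)))
Q = 9 (Q = Mul(3, 3) = 9)
Function('W')(P) = 19 (Function('W')(P) = Add(Add(4, Mul(-1, -4), Mul(-1, -5)), Mul(-1, -6)) = Add(Add(4, 4, 5), 6) = Add(13, 6) = 19)
m = 19
Mul(m, Add(150, -20)) = Mul(19, Add(150, -20)) = Mul(19, 130) = 2470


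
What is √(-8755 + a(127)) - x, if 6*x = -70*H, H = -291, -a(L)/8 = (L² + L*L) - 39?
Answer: -3395 + I*√266507 ≈ -3395.0 + 516.24*I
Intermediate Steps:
a(L) = 312 - 16*L² (a(L) = -8*((L² + L*L) - 39) = -8*((L² + L²) - 39) = -8*(2*L² - 39) = -8*(-39 + 2*L²) = 312 - 16*L²)
x = 3395 (x = (-70*(-291))/6 = (⅙)*20370 = 3395)
√(-8755 + a(127)) - x = √(-8755 + (312 - 16*127²)) - 1*3395 = √(-8755 + (312 - 16*16129)) - 3395 = √(-8755 + (312 - 258064)) - 3395 = √(-8755 - 257752) - 3395 = √(-266507) - 3395 = I*√266507 - 3395 = -3395 + I*√266507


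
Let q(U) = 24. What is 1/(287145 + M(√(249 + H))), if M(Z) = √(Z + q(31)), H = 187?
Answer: 1/(287145 + √(24 + 2*√109)) ≈ 3.4825e-6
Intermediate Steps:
M(Z) = √(24 + Z) (M(Z) = √(Z + 24) = √(24 + Z))
1/(287145 + M(√(249 + H))) = 1/(287145 + √(24 + √(249 + 187))) = 1/(287145 + √(24 + √436)) = 1/(287145 + √(24 + 2*√109))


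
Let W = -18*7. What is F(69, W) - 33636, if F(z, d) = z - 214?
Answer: -33781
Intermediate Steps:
W = -126
F(z, d) = -214 + z
F(69, W) - 33636 = (-214 + 69) - 33636 = -145 - 33636 = -33781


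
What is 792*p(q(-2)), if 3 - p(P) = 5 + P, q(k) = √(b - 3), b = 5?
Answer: -1584 - 792*√2 ≈ -2704.1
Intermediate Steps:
q(k) = √2 (q(k) = √(5 - 3) = √2)
p(P) = -2 - P (p(P) = 3 - (5 + P) = 3 + (-5 - P) = -2 - P)
792*p(q(-2)) = 792*(-2 - √2) = -1584 - 792*√2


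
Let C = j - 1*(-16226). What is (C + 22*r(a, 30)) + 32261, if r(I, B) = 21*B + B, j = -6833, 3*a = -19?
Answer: 56174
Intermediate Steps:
a = -19/3 (a = (⅓)*(-19) = -19/3 ≈ -6.3333)
C = 9393 (C = -6833 - 1*(-16226) = -6833 + 16226 = 9393)
r(I, B) = 22*B
(C + 22*r(a, 30)) + 32261 = (9393 + 22*(22*30)) + 32261 = (9393 + 22*660) + 32261 = (9393 + 14520) + 32261 = 23913 + 32261 = 56174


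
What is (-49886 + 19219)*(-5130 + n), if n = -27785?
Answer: 1009404305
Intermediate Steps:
(-49886 + 19219)*(-5130 + n) = (-49886 + 19219)*(-5130 - 27785) = -30667*(-32915) = 1009404305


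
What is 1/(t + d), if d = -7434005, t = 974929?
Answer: -1/6459076 ≈ -1.5482e-7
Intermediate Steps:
1/(t + d) = 1/(974929 - 7434005) = 1/(-6459076) = -1/6459076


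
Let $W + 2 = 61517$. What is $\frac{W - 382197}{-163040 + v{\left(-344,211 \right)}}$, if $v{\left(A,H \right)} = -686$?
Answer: $\frac{160341}{81863} \approx 1.9587$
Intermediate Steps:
$W = 61515$ ($W = -2 + 61517 = 61515$)
$\frac{W - 382197}{-163040 + v{\left(-344,211 \right)}} = \frac{61515 - 382197}{-163040 - 686} = - \frac{320682}{-163726} = \left(-320682\right) \left(- \frac{1}{163726}\right) = \frac{160341}{81863}$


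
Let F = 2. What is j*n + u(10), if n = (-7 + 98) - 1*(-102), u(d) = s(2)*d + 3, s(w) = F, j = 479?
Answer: 92470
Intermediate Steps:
s(w) = 2
u(d) = 3 + 2*d (u(d) = 2*d + 3 = 3 + 2*d)
n = 193 (n = 91 + 102 = 193)
j*n + u(10) = 479*193 + (3 + 2*10) = 92447 + (3 + 20) = 92447 + 23 = 92470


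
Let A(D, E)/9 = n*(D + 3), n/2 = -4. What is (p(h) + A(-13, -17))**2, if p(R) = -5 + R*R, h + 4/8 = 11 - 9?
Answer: 8231161/16 ≈ 5.1445e+5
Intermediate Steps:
n = -8 (n = 2*(-4) = -8)
h = 3/2 (h = -1/2 + (11 - 9) = -1/2 + 2 = 3/2 ≈ 1.5000)
A(D, E) = -216 - 72*D (A(D, E) = 9*(-8*(D + 3)) = 9*(-8*(3 + D)) = 9*(-24 - 8*D) = -216 - 72*D)
p(R) = -5 + R**2
(p(h) + A(-13, -17))**2 = ((-5 + (3/2)**2) + (-216 - 72*(-13)))**2 = ((-5 + 9/4) + (-216 + 936))**2 = (-11/4 + 720)**2 = (2869/4)**2 = 8231161/16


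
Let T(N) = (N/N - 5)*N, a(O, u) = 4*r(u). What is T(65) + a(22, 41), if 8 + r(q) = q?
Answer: -128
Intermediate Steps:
r(q) = -8 + q
a(O, u) = -32 + 4*u (a(O, u) = 4*(-8 + u) = -32 + 4*u)
T(N) = -4*N (T(N) = (1 - 5)*N = -4*N)
T(65) + a(22, 41) = -4*65 + (-32 + 4*41) = -260 + (-32 + 164) = -260 + 132 = -128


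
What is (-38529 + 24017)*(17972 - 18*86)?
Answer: -238345088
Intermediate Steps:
(-38529 + 24017)*(17972 - 18*86) = -14512*(17972 - 1548) = -14512*16424 = -238345088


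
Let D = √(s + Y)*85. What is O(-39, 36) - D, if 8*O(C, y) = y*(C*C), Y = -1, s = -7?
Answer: 13689/2 - 170*I*√2 ≈ 6844.5 - 240.42*I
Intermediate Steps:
O(C, y) = y*C²/8 (O(C, y) = (y*(C*C))/8 = (y*C²)/8 = y*C²/8)
D = 170*I*√2 (D = √(-7 - 1)*85 = √(-8)*85 = (2*I*√2)*85 = 170*I*√2 ≈ 240.42*I)
O(-39, 36) - D = (⅛)*36*(-39)² - 170*I*√2 = (⅛)*36*1521 - 170*I*√2 = 13689/2 - 170*I*√2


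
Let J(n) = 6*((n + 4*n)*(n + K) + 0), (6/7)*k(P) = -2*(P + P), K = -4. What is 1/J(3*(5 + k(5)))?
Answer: 1/97350 ≈ 1.0272e-5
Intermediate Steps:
k(P) = -14*P/3 (k(P) = 7*(-2*(P + P))/6 = 7*(-4*P)/6 = -14*P/3)
J(n) = 30*n*(-4 + n) (J(n) = 6*((n + 4*n)*(n - 4) + 0) = 6*((5*n)*(-4 + n) + 0) = 6*(5*n*(-4 + n) + 0) = 6*(5*n*(-4 + n)) = 30*n*(-4 + n))
1/J(3*(5 + k(5))) = 1/(30*(3*(5 - 14/3*5))*(-4 + 3*(5 - 14/3*5))) = 1/(30*(3*(5 - 70/3))*(-4 + 3*(5 - 70/3))) = 1/(30*(3*(-55/3))*(-4 + 3*(-55/3))) = 1/(30*(-55)*(-4 - 55)) = 1/(30*(-55)*(-59)) = 1/97350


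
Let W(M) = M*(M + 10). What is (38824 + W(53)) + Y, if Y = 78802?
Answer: 120965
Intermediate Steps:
W(M) = M*(10 + M)
(38824 + W(53)) + Y = (38824 + 53*(10 + 53)) + 78802 = (38824 + 53*63) + 78802 = (38824 + 3339) + 78802 = 42163 + 78802 = 120965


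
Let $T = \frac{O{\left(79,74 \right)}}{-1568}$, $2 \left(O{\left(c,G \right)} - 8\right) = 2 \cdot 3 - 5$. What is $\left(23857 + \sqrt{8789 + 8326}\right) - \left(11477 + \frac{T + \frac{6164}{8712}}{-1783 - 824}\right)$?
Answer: $\frac{110221322862415}{8903176128} + \sqrt{17115} \approx 12511.0$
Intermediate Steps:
$O{\left(c,G \right)} = \frac{17}{2}$ ($O{\left(c,G \right)} = 8 + \frac{2 \cdot 3 - 5}{2} = 8 + \frac{6 - 5}{2} = 8 + \frac{1}{2} \cdot 1 = 8 + \frac{1}{2} = \frac{17}{2}$)
$T = - \frac{17}{3136}$ ($T = \frac{17}{2 \left(-1568\right)} = \frac{17}{2} \left(- \frac{1}{1568}\right) = - \frac{17}{3136} \approx -0.0054209$)
$\left(23857 + \sqrt{8789 + 8326}\right) - \left(11477 + \frac{T + \frac{6164}{8712}}{-1783 - 824}\right) = \left(23857 + \sqrt{8789 + 8326}\right) - \left(11477 + \frac{- \frac{17}{3136} + \frac{6164}{8712}}{-1783 - 824}\right) = \left(23857 + \sqrt{17115}\right) - \left(11477 + \frac{- \frac{17}{3136} + 6164 \cdot \frac{1}{8712}}{-2607}\right) = \left(23857 + \sqrt{17115}\right) - \left(11477 + \left(- \frac{17}{3136} + \frac{1541}{2178}\right) \left(- \frac{1}{2607}\right)\right) = \left(23857 + \sqrt{17115}\right) - \left(11477 + \frac{2397775}{3415104} \left(- \frac{1}{2607}\right)\right) = \left(23857 + \sqrt{17115}\right) - \left(11477 - \frac{2397775}{8903176128}\right) = \left(23857 + \sqrt{17115}\right) - \frac{102181750023281}{8903176128} = \frac{110221322862415}{8903176128} + \sqrt{17115}$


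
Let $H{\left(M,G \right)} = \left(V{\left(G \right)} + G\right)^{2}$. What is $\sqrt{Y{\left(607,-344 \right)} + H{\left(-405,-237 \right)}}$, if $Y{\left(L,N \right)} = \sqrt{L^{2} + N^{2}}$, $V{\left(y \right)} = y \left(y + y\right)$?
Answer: $\sqrt{12566634201 + \sqrt{486785}} \approx 1.121 \cdot 10^{5}$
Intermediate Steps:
$V{\left(y \right)} = 2 y^{2}$ ($V{\left(y \right)} = y 2 y = 2 y^{2}$)
$H{\left(M,G \right)} = \left(G + 2 G^{2}\right)^{2}$ ($H{\left(M,G \right)} = \left(2 G^{2} + G\right)^{2} = \left(G + 2 G^{2}\right)^{2}$)
$\sqrt{Y{\left(607,-344 \right)} + H{\left(-405,-237 \right)}} = \sqrt{\sqrt{607^{2} + \left(-344\right)^{2}} + \left(-237\right)^{2} \left(1 + 2 \left(-237\right)\right)^{2}} = \sqrt{\sqrt{368449 + 118336} + 56169 \left(1 - 474\right)^{2}} = \sqrt{\sqrt{486785} + 56169 \left(-473\right)^{2}} = \sqrt{\sqrt{486785} + 56169 \cdot 223729} = \sqrt{\sqrt{486785} + 12566634201} = \sqrt{12566634201 + \sqrt{486785}}$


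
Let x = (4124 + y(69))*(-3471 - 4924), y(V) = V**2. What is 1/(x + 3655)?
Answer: -1/74585920 ≈ -1.3407e-8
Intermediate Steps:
x = -74589575 (x = (4124 + 69**2)*(-3471 - 4924) = (4124 + 4761)*(-8395) = 8885*(-8395) = -74589575)
1/(x + 3655) = 1/(-74589575 + 3655) = 1/(-74585920) = -1/74585920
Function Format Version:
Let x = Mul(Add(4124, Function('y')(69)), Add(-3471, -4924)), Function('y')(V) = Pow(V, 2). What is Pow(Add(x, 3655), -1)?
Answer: Rational(-1, 74585920) ≈ -1.3407e-8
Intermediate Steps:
x = -74589575 (x = Mul(Add(4124, Pow(69, 2)), Add(-3471, -4924)) = Mul(Add(4124, 4761), -8395) = Mul(8885, -8395) = -74589575)
Pow(Add(x, 3655), -1) = Pow(Add(-74589575, 3655), -1) = Pow(-74585920, -1) = Rational(-1, 74585920)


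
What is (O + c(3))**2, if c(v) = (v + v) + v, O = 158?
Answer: 27889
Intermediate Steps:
c(v) = 3*v (c(v) = 2*v + v = 3*v)
(O + c(3))**2 = (158 + 3*3)**2 = (158 + 9)**2 = 167**2 = 27889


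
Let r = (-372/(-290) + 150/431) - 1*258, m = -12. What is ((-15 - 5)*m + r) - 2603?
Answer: -163697479/62495 ≈ -2619.4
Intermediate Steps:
r = -16021794/62495 (r = (-372*(-1/290) + 150*(1/431)) - 258 = (186/145 + 150/431) - 258 = 101916/62495 - 258 = -16021794/62495 ≈ -256.37)
((-15 - 5)*m + r) - 2603 = ((-15 - 5)*(-12) - 16021794/62495) - 2603 = (-20*(-12) - 16021794/62495) - 2603 = (240 - 16021794/62495) - 2603 = -1022994/62495 - 2603 = -163697479/62495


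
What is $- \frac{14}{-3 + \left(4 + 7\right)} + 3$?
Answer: $\frac{5}{4} \approx 1.25$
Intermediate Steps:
$- \frac{14}{-3 + \left(4 + 7\right)} + 3 = - \frac{14}{-3 + 11} + 3 = - \frac{14}{8} + 3 = \left(-14\right) \frac{1}{8} + 3 = - \frac{7}{4} + 3 = \frac{5}{4}$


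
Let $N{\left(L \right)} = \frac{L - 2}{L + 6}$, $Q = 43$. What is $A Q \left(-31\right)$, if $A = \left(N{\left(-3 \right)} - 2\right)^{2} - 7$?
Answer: $- \frac{77314}{9} \approx -8590.4$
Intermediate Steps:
$N{\left(L \right)} = \frac{-2 + L}{6 + L}$
$A = \frac{58}{9}$ ($A = \left(\frac{-2 - 3}{6 - 3} - 2\right)^{2} - 7 = \left(\frac{1}{3} \left(-5\right) - 2\right)^{2} - 7 = \left(- \frac{5}{3} - 2\right)^{2} - 7 = \left(- \frac{11}{3}\right)^{2} - 7 = \frac{121}{9} - 7 = \frac{58}{9} \approx 6.4444$)
$A Q \left(-31\right) = \frac{58}{9} \cdot 43 \left(-31\right) = \frac{2494}{9} \left(-31\right) = - \frac{77314}{9}$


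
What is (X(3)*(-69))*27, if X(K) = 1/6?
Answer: -621/2 ≈ -310.50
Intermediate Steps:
X(K) = ⅙
(X(3)*(-69))*27 = ((⅙)*(-69))*27 = -23/2*27 = -621/2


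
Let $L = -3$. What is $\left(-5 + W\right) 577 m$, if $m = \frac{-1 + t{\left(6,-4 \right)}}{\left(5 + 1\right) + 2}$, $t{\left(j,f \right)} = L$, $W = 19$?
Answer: $-4039$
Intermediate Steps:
$t{\left(j,f \right)} = -3$
$m = - \frac{1}{2}$ ($m = \frac{-1 - 3}{\left(5 + 1\right) + 2} = - \frac{4}{6 + 2} = - \frac{4}{8} = \left(-4\right) \frac{1}{8} = - \frac{1}{2} \approx -0.5$)
$\left(-5 + W\right) 577 m = \left(-5 + 19\right) 577 \left(- \frac{1}{2}\right) = 14 \cdot 577 \left(- \frac{1}{2}\right) = 8078 \left(- \frac{1}{2}\right) = -4039$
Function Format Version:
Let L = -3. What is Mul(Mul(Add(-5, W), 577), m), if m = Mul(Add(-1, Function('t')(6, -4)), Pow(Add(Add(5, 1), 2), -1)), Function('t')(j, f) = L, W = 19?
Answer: -4039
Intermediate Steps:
Function('t')(j, f) = -3
m = Rational(-1, 2) (m = Mul(Add(-1, -3), Pow(Add(Add(5, 1), 2), -1)) = Mul(-4, Pow(Add(6, 2), -1)) = Mul(-4, Pow(8, -1)) = Mul(-4, Rational(1, 8)) = Rational(-1, 2) ≈ -0.50000)
Mul(Mul(Add(-5, W), 577), m) = Mul(Mul(Add(-5, 19), 577), Rational(-1, 2)) = Mul(Mul(14, 577), Rational(-1, 2)) = Mul(8078, Rational(-1, 2)) = -4039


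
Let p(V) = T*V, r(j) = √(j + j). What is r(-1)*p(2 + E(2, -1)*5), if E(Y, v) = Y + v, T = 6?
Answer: 42*I*√2 ≈ 59.397*I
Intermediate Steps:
r(j) = √2*√j (r(j) = √(2*j) = √2*√j)
p(V) = 6*V
r(-1)*p(2 + E(2, -1)*5) = (√2*√(-1))*(6*(2 + (2 - 1)*5)) = (√2*I)*(6*(2 + 1*5)) = (I*√2)*(6*(2 + 5)) = (I*√2)*(6*7) = (I*√2)*42 = 42*I*√2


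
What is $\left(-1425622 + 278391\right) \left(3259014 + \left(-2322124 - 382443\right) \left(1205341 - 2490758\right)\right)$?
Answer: $-3988348179666693643$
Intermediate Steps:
$\left(-1425622 + 278391\right) \left(3259014 + \left(-2322124 - 382443\right) \left(1205341 - 2490758\right)\right) = - 1147231 \left(3259014 - -3476496399439\right) = - 1147231 \left(3259014 + 3476496399439\right) = \left(-1147231\right) 3476499658453 = -3988348179666693643$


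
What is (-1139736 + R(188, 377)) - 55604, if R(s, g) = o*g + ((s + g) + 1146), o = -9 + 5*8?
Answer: -1181942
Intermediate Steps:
o = 31 (o = -9 + 40 = 31)
R(s, g) = 1146 + s + 32*g (R(s, g) = 31*g + ((s + g) + 1146) = 31*g + ((g + s) + 1146) = 31*g + (1146 + g + s) = 1146 + s + 32*g)
(-1139736 + R(188, 377)) - 55604 = (-1139736 + (1146 + 188 + 32*377)) - 55604 = (-1139736 + (1146 + 188 + 12064)) - 55604 = (-1139736 + 13398) - 55604 = -1126338 - 55604 = -1181942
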